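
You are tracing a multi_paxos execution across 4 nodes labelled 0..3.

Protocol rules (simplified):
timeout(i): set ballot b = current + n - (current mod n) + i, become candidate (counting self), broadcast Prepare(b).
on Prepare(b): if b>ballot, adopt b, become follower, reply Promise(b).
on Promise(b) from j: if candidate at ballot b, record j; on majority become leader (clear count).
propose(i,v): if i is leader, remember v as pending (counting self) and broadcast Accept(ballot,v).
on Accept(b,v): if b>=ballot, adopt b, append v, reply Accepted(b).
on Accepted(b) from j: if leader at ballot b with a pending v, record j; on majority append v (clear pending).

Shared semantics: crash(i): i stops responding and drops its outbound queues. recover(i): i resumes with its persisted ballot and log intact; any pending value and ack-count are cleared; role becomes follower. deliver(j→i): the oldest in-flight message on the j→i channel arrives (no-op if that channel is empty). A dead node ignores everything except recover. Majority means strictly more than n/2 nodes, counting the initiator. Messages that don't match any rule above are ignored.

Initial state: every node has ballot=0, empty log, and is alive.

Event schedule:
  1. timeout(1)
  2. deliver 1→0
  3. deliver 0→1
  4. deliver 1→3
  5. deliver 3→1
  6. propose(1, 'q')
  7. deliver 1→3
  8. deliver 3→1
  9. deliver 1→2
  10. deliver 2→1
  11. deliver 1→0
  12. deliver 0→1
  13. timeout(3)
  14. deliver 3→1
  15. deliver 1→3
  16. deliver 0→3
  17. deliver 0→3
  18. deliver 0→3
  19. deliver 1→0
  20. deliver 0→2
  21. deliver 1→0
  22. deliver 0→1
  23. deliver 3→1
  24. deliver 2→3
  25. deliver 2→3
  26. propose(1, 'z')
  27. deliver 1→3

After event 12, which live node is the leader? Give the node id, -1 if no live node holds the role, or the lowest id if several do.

1. timeout(1):  <1:cand b5 ->
2. deliver 1→0:  <0:foll b5 ->
3. deliver 0→1:  nop
4. deliver 1→3:  <3:foll b5 ->
5. deliver 3→1:  <1:lead b5 ->
6. propose(1,'q'):  nop
7. deliver 1→3:  <3:foll b5 q>
8. deliver 3→1:  nop
9. deliver 1→2:  <2:foll b5 ->
10. deliver 2→1:  nop
11. deliver 1→0:  <0:foll b5 q>
12. deliver 0→1:  <1:lead b5 q>

1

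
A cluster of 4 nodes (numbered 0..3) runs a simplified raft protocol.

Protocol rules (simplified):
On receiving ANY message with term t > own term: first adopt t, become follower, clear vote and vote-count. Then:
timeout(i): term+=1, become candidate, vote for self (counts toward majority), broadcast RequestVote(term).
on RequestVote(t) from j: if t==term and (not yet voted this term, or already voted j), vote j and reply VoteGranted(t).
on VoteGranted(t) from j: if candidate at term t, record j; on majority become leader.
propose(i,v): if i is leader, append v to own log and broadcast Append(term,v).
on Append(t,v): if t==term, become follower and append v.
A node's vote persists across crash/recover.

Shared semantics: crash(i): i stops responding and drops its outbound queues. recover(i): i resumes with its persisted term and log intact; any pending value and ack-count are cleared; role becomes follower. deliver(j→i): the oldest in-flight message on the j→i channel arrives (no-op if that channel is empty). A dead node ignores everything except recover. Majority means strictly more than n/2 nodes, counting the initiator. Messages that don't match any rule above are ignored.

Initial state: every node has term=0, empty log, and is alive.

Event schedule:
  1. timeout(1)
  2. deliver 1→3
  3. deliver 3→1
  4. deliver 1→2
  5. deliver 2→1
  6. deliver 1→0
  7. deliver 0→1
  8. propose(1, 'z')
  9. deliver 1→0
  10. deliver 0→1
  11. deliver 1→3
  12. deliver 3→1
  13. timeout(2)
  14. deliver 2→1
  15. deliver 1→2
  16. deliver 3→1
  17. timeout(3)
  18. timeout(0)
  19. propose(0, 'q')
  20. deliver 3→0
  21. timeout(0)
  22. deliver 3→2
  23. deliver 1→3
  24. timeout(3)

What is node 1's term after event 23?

2

step 1 timeout(1): 1={cand,t=1,log=-}
step 2 deliver 1→3: 3={foll,t=1,log=-}
step 3 deliver 3→1: —
step 4 deliver 1→2: 2={foll,t=1,log=-}
step 5 deliver 2→1: 1={lead,t=1,log=-}
step 6 deliver 1→0: 0={foll,t=1,log=-}
step 7 deliver 0→1: —
step 8 propose(1,'z'): 1={lead,t=1,log=z}
step 9 deliver 1→0: 0={foll,t=1,log=z}
step 10 deliver 0→1: —
step 11 deliver 1→3: 3={foll,t=1,log=z}
step 12 deliver 3→1: —
step 13 timeout(2): 2={cand,t=2,log=-}
step 14 deliver 2→1: 1={foll,t=2,log=z}
step 15 deliver 1→2: —
step 16 deliver 3→1: —
step 17 timeout(3): 3={cand,t=2,log=z}
step 18 timeout(0): 0={cand,t=2,log=z}
step 19 propose(0,'q'): —
step 20 deliver 3→0: —
step 21 timeout(0): 0={cand,t=3,log=z}
step 22 deliver 3→2: —
step 23 deliver 1→3: —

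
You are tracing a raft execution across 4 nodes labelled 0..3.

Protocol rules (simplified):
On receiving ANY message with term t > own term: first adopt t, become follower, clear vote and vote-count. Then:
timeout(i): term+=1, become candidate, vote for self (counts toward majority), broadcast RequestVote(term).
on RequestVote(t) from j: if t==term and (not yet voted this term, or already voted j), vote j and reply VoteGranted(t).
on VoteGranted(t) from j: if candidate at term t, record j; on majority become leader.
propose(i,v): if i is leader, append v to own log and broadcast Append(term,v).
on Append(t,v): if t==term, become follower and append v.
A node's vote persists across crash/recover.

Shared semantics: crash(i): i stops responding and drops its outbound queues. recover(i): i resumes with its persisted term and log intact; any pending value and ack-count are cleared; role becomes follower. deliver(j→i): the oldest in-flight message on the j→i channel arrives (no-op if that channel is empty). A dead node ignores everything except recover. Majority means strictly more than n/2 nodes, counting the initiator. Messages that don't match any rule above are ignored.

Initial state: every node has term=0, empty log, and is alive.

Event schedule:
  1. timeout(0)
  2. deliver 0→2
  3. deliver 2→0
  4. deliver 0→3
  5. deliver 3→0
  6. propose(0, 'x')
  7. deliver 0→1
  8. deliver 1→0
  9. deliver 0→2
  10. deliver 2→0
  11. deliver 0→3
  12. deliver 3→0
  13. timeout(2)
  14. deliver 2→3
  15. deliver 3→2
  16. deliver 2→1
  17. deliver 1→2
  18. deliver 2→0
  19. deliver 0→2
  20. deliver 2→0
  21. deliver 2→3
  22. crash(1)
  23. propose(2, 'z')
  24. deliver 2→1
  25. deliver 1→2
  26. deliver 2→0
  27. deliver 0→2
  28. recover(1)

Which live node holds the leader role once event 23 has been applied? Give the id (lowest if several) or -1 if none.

after 1 — timeout(0): n0:cand/t1/[-]
after 2 — deliver 0→2: n2:foll/t1/[-]
after 3 — deliver 2→0: ·
after 4 — deliver 0→3: n3:foll/t1/[-]
after 5 — deliver 3→0: n0:lead/t1/[-]
after 6 — propose(0,'x'): n0:lead/t1/[x]
after 7 — deliver 0→1: n1:foll/t1/[-]
after 8 — deliver 1→0: ·
after 9 — deliver 0→2: n2:foll/t1/[x]
after 10 — deliver 2→0: ·
after 11 — deliver 0→3: n3:foll/t1/[x]
after 12 — deliver 3→0: ·
after 13 — timeout(2): n2:cand/t2/[x]
after 14 — deliver 2→3: n3:foll/t2/[x]
after 15 — deliver 3→2: ·
after 16 — deliver 2→1: n1:foll/t2/[-]
after 17 — deliver 1→2: n2:lead/t2/[x]
after 18 — deliver 2→0: n0:foll/t2/[x]
after 19 — deliver 0→2: ·
after 20 — deliver 2→0: ·
after 21 — deliver 2→3: ·
after 22 — crash(1): n1:✗foll/t2/[-]
after 23 — propose(2,'z'): n2:lead/t2/[x,z]

2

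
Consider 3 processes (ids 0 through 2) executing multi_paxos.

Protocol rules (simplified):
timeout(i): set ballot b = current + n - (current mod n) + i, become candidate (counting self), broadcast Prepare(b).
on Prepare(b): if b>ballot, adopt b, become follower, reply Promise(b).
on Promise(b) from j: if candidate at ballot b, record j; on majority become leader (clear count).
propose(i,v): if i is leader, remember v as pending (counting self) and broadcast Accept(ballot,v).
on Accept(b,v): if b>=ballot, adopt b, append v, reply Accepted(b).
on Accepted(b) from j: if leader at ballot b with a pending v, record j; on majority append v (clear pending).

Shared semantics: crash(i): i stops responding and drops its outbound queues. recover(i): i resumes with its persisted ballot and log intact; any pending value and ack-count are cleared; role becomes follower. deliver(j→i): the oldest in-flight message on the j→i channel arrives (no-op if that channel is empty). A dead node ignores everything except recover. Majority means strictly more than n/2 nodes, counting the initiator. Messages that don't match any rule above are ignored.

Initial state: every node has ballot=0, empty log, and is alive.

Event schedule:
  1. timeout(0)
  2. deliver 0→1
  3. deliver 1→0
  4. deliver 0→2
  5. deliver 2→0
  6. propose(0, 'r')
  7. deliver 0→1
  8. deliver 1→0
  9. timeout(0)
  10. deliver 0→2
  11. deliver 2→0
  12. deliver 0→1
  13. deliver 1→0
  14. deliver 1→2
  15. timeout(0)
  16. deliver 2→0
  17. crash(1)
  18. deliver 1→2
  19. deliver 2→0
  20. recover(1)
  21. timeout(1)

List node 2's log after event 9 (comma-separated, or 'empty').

[1] timeout(0) → N0(cand b3 [-])
[2] deliver 0→1 → N1(foll b3 [-])
[3] deliver 1→0 → N0(lead b3 [-])
[4] deliver 0→2 → N2(foll b3 [-])
[5] deliver 2→0 → ∅
[6] propose(0,'r') → ∅
[7] deliver 0→1 → N1(foll b3 [r])
[8] deliver 1→0 → N0(lead b3 [r])
[9] timeout(0) → N0(cand b6 [r])

empty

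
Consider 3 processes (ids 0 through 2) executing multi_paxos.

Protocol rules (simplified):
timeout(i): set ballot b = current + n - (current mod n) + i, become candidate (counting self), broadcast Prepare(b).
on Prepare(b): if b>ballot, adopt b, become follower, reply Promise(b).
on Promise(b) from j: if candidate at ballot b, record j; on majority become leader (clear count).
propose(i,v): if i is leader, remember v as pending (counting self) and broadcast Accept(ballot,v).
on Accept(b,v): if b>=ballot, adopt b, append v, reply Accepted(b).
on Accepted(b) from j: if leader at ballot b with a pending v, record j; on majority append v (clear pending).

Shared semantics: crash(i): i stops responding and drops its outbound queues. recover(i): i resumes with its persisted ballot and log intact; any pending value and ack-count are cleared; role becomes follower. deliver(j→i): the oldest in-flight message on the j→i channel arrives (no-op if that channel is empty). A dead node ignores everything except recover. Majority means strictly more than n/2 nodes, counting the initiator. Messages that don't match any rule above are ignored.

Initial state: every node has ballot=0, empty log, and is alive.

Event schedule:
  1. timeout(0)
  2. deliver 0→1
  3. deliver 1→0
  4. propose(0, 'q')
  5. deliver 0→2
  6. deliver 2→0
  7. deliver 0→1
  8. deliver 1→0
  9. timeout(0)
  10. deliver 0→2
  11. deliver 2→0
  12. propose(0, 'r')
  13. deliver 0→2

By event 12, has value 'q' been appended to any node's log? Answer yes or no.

e1 timeout(0): 0[cand,b=3,-]
e2 deliver 0→1: 1[foll,b=3,-]
e3 deliver 1→0: 0[lead,b=3,-]
e4 propose(0,'q'): ·
e5 deliver 0→2: 2[foll,b=3,-]
e6 deliver 2→0: ·
e7 deliver 0→1: 1[foll,b=3,q]
e8 deliver 1→0: 0[lead,b=3,q]
e9 timeout(0): 0[cand,b=6,q]
e10 deliver 0→2: 2[foll,b=3,q]
e11 deliver 2→0: ·
e12 propose(0,'r'): ·

yes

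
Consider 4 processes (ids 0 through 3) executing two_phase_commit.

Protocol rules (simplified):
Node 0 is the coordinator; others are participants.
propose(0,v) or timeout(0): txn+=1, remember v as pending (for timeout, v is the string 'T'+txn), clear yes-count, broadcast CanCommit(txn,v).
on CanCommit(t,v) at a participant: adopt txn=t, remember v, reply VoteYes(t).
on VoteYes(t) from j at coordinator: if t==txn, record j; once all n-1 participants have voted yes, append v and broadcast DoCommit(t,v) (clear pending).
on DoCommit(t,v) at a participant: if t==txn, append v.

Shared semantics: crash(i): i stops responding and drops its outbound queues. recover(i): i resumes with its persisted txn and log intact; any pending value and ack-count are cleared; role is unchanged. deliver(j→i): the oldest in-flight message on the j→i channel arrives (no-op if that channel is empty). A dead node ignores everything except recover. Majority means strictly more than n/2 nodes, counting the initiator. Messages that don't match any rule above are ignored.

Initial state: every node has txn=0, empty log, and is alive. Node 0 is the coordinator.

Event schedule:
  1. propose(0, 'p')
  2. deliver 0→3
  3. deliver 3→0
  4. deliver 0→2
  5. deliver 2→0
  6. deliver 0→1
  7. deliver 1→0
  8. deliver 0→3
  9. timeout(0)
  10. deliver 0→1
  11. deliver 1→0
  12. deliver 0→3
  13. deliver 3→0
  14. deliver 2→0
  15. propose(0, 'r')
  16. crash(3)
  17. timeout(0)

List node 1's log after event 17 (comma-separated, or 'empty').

[1] propose(0,'p') → N0(coor t1 [-])
[2] deliver 0→3 → N3(part t1 [-])
[3] deliver 3→0 → ∅
[4] deliver 0→2 → N2(part t1 [-])
[5] deliver 2→0 → ∅
[6] deliver 0→1 → N1(part t1 [-])
[7] deliver 1→0 → N0(coor t1 [p])
[8] deliver 0→3 → N3(part t1 [p])
[9] timeout(0) → N0(coor t2 [p])
[10] deliver 0→1 → N1(part t1 [p])
[11] deliver 1→0 → ∅
[12] deliver 0→3 → N3(part t2 [p])
[13] deliver 3→0 → ∅
[14] deliver 2→0 → ∅
[15] propose(0,'r') → N0(coor t3 [p])
[16] crash(3) → N3(✗part t2 [p])
[17] timeout(0) → N0(coor t4 [p])

p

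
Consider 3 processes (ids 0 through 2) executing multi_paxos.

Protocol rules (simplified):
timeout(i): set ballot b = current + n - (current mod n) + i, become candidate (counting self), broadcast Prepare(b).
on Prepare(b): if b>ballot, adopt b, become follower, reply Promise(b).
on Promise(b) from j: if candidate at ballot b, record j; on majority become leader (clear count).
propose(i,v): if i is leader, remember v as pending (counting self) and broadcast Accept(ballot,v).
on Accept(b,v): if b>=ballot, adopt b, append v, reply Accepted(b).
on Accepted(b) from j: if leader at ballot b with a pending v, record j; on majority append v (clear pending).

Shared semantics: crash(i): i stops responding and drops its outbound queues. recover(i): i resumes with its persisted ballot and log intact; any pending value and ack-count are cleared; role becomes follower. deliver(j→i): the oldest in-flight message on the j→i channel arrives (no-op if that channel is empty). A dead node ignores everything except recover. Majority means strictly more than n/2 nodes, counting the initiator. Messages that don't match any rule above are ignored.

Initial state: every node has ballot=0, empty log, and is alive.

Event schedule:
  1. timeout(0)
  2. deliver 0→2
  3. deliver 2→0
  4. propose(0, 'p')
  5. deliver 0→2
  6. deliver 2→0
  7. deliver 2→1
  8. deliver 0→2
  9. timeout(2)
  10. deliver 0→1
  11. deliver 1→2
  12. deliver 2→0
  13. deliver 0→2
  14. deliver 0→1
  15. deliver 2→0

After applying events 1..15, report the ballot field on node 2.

8

e1 timeout(0): 0[cand,b=3,-]
e2 deliver 0→2: 2[foll,b=3,-]
e3 deliver 2→0: 0[lead,b=3,-]
e4 propose(0,'p'): ·
e5 deliver 0→2: 2[foll,b=3,p]
e6 deliver 2→0: 0[lead,b=3,p]
e7 deliver 2→1: ·
e8 deliver 0→2: ·
e9 timeout(2): 2[cand,b=8,p]
e10 deliver 0→1: 1[foll,b=3,-]
e11 deliver 1→2: ·
e12 deliver 2→0: 0[foll,b=8,p]
e13 deliver 0→2: 2[lead,b=8,p]
e14 deliver 0→1: 1[foll,b=3,p]
e15 deliver 2→0: ·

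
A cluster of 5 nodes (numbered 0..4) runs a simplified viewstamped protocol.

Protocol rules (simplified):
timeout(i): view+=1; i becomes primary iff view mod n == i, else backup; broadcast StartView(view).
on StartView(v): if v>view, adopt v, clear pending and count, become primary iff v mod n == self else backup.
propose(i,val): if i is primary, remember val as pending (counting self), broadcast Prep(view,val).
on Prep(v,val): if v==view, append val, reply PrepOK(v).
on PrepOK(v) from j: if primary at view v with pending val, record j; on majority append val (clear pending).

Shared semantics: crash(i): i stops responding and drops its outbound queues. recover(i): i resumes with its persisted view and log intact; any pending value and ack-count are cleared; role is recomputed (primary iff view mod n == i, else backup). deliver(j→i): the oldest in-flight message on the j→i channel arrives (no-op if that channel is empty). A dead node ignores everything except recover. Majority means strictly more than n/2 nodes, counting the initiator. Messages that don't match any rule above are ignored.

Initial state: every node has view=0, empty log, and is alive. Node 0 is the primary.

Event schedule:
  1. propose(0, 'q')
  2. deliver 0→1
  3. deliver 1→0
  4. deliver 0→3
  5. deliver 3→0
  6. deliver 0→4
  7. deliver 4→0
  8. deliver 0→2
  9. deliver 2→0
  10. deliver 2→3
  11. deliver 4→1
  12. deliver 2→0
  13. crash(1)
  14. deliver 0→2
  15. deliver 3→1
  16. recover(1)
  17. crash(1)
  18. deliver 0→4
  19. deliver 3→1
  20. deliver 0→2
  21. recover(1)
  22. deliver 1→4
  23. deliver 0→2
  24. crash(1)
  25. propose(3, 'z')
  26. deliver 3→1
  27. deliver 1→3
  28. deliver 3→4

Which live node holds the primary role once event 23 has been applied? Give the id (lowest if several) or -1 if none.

1. propose(0,'q'):  nop
2. deliver 0→1:  <1:back v0 q>
3. deliver 1→0:  nop
4. deliver 0→3:  <3:back v0 q>
5. deliver 3→0:  <0:prim v0 q>
6. deliver 0→4:  <4:back v0 q>
7. deliver 4→0:  nop
8. deliver 0→2:  <2:back v0 q>
9. deliver 2→0:  nop
10. deliver 2→3:  nop
11. deliver 4→1:  nop
12. deliver 2→0:  nop
13. crash(1):  <1:✗back v0 q>
14. deliver 0→2:  nop
15. deliver 3→1:  nop
16. recover(1):  <1:back v0 q>
17. crash(1):  <1:✗back v0 q>
18. deliver 0→4:  nop
19. deliver 3→1:  nop
20. deliver 0→2:  nop
21. recover(1):  <1:back v0 q>
22. deliver 1→4:  nop
23. deliver 0→2:  nop

0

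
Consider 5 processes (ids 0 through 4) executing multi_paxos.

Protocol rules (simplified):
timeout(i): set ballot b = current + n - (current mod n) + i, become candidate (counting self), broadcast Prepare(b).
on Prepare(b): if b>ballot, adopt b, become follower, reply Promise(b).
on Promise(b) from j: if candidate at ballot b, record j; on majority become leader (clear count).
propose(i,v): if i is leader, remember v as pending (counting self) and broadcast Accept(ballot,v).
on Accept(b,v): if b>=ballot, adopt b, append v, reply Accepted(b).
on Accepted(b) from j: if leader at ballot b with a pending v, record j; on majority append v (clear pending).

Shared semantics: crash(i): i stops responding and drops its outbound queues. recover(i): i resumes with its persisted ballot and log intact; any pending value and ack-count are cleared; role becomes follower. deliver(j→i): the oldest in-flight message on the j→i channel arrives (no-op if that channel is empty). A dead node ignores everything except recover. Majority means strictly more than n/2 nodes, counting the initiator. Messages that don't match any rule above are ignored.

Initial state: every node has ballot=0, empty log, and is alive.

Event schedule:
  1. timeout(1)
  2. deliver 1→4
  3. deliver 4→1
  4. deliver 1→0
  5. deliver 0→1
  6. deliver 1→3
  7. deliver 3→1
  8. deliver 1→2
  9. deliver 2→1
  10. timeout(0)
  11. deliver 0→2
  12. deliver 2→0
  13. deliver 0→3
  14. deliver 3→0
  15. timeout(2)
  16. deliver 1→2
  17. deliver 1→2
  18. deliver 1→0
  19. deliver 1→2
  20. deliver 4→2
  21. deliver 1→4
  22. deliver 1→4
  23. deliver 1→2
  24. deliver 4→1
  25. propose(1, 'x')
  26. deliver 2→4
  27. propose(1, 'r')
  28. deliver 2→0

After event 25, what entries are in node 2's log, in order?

after 1 — timeout(1): n1:cand/b6/[-]
after 2 — deliver 1→4: n4:foll/b6/[-]
after 3 — deliver 4→1: ·
after 4 — deliver 1→0: n0:foll/b6/[-]
after 5 — deliver 0→1: n1:lead/b6/[-]
after 6 — deliver 1→3: n3:foll/b6/[-]
after 7 — deliver 3→1: ·
after 8 — deliver 1→2: n2:foll/b6/[-]
after 9 — deliver 2→1: ·
after 10 — timeout(0): n0:cand/b10/[-]
after 11 — deliver 0→2: n2:foll/b10/[-]
after 12 — deliver 2→0: ·
after 13 — deliver 0→3: n3:foll/b10/[-]
after 14 — deliver 3→0: n0:lead/b10/[-]
after 15 — timeout(2): n2:cand/b17/[-]
after 16 — deliver 1→2: ·
after 17 — deliver 1→2: ·
after 18 — deliver 1→0: ·
after 19 — deliver 1→2: ·
after 20 — deliver 4→2: ·
after 21 — deliver 1→4: ·
after 22 — deliver 1→4: ·
after 23 — deliver 1→2: ·
after 24 — deliver 4→1: ·
after 25 — propose(1,'x'): ·

empty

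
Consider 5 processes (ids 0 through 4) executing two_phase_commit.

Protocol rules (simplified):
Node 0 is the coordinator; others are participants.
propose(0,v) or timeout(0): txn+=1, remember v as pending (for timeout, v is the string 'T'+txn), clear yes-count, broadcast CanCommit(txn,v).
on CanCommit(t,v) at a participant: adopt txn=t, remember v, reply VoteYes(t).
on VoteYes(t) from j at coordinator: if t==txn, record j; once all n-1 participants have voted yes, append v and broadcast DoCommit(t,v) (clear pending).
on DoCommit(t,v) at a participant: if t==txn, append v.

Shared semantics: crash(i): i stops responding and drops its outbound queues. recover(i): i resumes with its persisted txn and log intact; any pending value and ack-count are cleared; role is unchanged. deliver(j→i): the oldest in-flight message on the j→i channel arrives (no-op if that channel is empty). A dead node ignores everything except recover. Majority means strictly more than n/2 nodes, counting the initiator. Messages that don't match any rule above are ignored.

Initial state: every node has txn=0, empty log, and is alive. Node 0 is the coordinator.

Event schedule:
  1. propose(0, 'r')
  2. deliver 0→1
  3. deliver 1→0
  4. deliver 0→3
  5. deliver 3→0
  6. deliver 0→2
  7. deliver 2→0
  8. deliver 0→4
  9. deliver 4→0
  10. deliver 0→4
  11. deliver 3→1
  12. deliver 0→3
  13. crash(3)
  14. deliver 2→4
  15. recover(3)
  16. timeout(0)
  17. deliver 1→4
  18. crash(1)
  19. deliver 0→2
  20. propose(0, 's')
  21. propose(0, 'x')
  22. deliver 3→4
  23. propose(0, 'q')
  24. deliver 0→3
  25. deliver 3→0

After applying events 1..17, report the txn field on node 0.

2

step 1 propose(0,'r'): 0={coor,t=1,log=-}
step 2 deliver 0→1: 1={part,t=1,log=-}
step 3 deliver 1→0: —
step 4 deliver 0→3: 3={part,t=1,log=-}
step 5 deliver 3→0: —
step 6 deliver 0→2: 2={part,t=1,log=-}
step 7 deliver 2→0: —
step 8 deliver 0→4: 4={part,t=1,log=-}
step 9 deliver 4→0: 0={coor,t=1,log=r}
step 10 deliver 0→4: 4={part,t=1,log=r}
step 11 deliver 3→1: —
step 12 deliver 0→3: 3={part,t=1,log=r}
step 13 crash(3): 3={✗part,t=1,log=r}
step 14 deliver 2→4: —
step 15 recover(3): 3={part,t=1,log=r}
step 16 timeout(0): 0={coor,t=2,log=r}
step 17 deliver 1→4: —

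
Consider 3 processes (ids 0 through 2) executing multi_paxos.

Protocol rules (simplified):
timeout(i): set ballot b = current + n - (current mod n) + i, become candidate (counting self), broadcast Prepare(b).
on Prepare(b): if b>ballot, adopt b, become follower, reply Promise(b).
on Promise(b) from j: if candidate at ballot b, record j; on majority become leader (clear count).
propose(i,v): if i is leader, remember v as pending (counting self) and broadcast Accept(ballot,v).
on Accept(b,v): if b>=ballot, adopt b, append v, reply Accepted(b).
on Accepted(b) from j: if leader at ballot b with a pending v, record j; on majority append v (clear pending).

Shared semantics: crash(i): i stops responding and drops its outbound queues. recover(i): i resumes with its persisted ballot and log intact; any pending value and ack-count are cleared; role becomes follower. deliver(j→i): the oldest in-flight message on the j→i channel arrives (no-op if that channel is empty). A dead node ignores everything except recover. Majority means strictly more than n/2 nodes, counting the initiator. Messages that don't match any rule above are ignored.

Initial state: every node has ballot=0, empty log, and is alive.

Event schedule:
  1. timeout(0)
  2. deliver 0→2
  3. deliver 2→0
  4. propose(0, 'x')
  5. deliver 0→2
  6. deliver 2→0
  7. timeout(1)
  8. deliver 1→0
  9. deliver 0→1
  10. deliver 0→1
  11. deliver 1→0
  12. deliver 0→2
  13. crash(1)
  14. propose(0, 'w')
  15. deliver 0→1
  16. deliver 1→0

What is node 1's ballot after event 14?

after 1 — timeout(0): n0:cand/b3/[-]
after 2 — deliver 0→2: n2:foll/b3/[-]
after 3 — deliver 2→0: n0:lead/b3/[-]
after 4 — propose(0,'x'): ·
after 5 — deliver 0→2: n2:foll/b3/[x]
after 6 — deliver 2→0: n0:lead/b3/[x]
after 7 — timeout(1): n1:cand/b4/[-]
after 8 — deliver 1→0: n0:foll/b4/[x]
after 9 — deliver 0→1: ·
after 10 — deliver 0→1: ·
after 11 — deliver 1→0: ·
after 12 — deliver 0→2: ·
after 13 — crash(1): n1:✗cand/b4/[-]
after 14 — propose(0,'w'): ·

4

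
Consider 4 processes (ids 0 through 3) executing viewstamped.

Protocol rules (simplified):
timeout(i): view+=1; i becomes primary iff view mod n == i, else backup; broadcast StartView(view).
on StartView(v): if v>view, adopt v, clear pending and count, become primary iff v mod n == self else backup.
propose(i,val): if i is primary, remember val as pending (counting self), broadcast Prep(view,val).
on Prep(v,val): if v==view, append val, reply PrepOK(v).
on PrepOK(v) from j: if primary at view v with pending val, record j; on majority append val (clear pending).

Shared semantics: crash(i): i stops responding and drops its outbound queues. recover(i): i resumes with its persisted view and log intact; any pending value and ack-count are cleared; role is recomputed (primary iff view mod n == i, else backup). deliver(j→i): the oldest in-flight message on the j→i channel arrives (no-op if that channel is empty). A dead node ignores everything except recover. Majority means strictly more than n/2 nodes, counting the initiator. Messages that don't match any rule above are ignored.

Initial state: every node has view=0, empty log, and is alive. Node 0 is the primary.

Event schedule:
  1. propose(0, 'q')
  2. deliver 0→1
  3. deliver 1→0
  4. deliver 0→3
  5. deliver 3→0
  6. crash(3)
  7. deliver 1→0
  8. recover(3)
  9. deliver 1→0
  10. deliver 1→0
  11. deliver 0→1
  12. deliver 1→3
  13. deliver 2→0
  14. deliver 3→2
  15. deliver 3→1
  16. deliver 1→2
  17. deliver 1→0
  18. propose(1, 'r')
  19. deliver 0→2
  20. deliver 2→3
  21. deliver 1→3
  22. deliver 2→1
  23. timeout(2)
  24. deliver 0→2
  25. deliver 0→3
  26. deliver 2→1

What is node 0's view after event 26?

[1] propose(0,'q') → ∅
[2] deliver 0→1 → N1(back v0 [q])
[3] deliver 1→0 → ∅
[4] deliver 0→3 → N3(back v0 [q])
[5] deliver 3→0 → N0(prim v0 [q])
[6] crash(3) → N3(✗back v0 [q])
[7] deliver 1→0 → ∅
[8] recover(3) → N3(back v0 [q])
[9] deliver 1→0 → ∅
[10] deliver 1→0 → ∅
[11] deliver 0→1 → ∅
[12] deliver 1→3 → ∅
[13] deliver 2→0 → ∅
[14] deliver 3→2 → ∅
[15] deliver 3→1 → ∅
[16] deliver 1→2 → ∅
[17] deliver 1→0 → ∅
[18] propose(1,'r') → ∅
[19] deliver 0→2 → N2(back v0 [q])
[20] deliver 2→3 → ∅
[21] deliver 1→3 → ∅
[22] deliver 2→1 → ∅
[23] timeout(2) → N2(back v1 [q])
[24] deliver 0→2 → ∅
[25] deliver 0→3 → ∅
[26] deliver 2→1 → N1(prim v1 [q])

0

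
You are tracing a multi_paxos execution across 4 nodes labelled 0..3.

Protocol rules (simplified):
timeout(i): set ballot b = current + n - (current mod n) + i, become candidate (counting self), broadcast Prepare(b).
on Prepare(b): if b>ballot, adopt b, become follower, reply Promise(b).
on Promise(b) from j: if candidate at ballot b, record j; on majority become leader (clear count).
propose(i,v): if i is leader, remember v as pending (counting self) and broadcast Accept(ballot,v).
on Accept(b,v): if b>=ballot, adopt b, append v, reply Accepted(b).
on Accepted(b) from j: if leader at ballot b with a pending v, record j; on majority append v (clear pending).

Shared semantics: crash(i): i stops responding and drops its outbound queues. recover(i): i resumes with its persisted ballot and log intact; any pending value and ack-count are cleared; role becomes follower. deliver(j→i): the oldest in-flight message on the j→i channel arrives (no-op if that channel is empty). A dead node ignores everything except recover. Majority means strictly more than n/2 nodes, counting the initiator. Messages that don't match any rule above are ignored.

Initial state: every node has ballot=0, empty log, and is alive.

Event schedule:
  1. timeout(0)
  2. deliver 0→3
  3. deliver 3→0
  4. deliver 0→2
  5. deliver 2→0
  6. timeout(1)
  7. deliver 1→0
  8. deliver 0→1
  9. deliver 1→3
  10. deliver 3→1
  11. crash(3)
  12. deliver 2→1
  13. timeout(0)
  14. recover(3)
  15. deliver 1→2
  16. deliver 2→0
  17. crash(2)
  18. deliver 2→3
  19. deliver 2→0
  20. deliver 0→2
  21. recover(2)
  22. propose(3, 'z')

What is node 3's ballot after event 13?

5

e1 timeout(0): 0[cand,b=4,-]
e2 deliver 0→3: 3[foll,b=4,-]
e3 deliver 3→0: ·
e4 deliver 0→2: 2[foll,b=4,-]
e5 deliver 2→0: 0[lead,b=4,-]
e6 timeout(1): 1[cand,b=5,-]
e7 deliver 1→0: 0[foll,b=5,-]
e8 deliver 0→1: ·
e9 deliver 1→3: 3[foll,b=5,-]
e10 deliver 3→1: ·
e11 crash(3): 3[✗foll,b=5,-]
e12 deliver 2→1: ·
e13 timeout(0): 0[cand,b=8,-]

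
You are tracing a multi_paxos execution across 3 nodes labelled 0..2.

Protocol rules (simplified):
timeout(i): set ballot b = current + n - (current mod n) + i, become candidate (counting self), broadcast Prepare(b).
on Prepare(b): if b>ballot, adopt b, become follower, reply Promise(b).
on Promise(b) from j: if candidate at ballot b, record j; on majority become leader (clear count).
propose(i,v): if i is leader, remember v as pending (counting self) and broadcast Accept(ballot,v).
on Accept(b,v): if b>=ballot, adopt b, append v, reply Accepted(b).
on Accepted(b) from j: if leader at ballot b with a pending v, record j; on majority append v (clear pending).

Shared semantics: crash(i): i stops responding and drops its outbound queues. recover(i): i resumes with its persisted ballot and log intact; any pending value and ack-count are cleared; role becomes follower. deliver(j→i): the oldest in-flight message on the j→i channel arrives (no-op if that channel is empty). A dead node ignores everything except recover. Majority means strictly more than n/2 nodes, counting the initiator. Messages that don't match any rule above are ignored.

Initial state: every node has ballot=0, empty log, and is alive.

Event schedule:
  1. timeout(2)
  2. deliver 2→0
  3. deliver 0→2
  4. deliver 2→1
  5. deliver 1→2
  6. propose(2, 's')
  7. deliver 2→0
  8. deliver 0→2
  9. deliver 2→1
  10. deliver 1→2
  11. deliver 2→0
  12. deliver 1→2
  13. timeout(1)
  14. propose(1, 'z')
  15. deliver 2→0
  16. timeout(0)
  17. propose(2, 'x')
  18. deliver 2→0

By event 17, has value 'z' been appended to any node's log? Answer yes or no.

after 1 — timeout(2): n2:cand/b5/[-]
after 2 — deliver 2→0: n0:foll/b5/[-]
after 3 — deliver 0→2: n2:lead/b5/[-]
after 4 — deliver 2→1: n1:foll/b5/[-]
after 5 — deliver 1→2: ·
after 6 — propose(2,'s'): ·
after 7 — deliver 2→0: n0:foll/b5/[s]
after 8 — deliver 0→2: n2:lead/b5/[s]
after 9 — deliver 2→1: n1:foll/b5/[s]
after 10 — deliver 1→2: ·
after 11 — deliver 2→0: ·
after 12 — deliver 1→2: ·
after 13 — timeout(1): n1:cand/b7/[s]
after 14 — propose(1,'z'): ·
after 15 — deliver 2→0: ·
after 16 — timeout(0): n0:cand/b6/[s]
after 17 — propose(2,'x'): ·

no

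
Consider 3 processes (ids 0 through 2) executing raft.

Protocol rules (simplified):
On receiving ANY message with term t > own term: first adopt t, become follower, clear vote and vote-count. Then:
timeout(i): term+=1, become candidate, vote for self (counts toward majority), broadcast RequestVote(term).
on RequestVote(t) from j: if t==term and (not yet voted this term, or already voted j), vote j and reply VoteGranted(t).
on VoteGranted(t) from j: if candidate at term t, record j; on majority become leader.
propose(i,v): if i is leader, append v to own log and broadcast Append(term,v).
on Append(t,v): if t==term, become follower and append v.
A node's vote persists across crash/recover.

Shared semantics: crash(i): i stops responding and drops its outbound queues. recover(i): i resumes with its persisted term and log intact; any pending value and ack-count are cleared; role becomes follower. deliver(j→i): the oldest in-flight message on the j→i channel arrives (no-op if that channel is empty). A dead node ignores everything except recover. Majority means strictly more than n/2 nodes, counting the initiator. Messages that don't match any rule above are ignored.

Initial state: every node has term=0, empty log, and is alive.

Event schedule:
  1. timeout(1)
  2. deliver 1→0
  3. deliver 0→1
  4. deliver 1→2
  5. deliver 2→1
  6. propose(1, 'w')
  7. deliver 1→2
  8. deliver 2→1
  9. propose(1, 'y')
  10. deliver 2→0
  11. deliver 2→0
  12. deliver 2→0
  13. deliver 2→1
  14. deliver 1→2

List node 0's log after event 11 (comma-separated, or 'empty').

[1] timeout(1) → N1(cand t1 [-])
[2] deliver 1→0 → N0(foll t1 [-])
[3] deliver 0→1 → N1(lead t1 [-])
[4] deliver 1→2 → N2(foll t1 [-])
[5] deliver 2→1 → ∅
[6] propose(1,'w') → N1(lead t1 [w])
[7] deliver 1→2 → N2(foll t1 [w])
[8] deliver 2→1 → ∅
[9] propose(1,'y') → N1(lead t1 [w,y])
[10] deliver 2→0 → ∅
[11] deliver 2→0 → ∅

empty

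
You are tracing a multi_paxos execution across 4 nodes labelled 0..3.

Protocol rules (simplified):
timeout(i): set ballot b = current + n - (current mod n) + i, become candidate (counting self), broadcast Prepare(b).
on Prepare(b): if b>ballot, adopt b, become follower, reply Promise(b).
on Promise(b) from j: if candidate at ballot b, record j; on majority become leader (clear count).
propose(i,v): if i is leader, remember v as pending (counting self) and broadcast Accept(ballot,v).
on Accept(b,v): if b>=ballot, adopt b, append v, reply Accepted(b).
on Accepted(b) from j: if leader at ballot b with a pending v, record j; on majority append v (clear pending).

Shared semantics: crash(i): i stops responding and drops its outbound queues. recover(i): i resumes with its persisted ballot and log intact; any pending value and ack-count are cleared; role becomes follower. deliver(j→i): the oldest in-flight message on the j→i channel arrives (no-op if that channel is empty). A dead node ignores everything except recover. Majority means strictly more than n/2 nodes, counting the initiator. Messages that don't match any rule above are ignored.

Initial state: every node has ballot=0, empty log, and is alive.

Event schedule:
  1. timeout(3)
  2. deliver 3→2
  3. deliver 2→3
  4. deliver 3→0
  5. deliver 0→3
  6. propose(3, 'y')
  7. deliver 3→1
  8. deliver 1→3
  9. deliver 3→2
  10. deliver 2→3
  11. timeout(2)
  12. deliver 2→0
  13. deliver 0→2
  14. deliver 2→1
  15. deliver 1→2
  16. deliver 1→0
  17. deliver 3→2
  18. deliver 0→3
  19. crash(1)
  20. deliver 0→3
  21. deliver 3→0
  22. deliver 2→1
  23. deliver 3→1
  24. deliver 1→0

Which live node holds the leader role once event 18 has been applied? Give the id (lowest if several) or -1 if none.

2

1. timeout(3):  <3:cand b7 ->
2. deliver 3→2:  <2:foll b7 ->
3. deliver 2→3:  nop
4. deliver 3→0:  <0:foll b7 ->
5. deliver 0→3:  <3:lead b7 ->
6. propose(3,'y'):  nop
7. deliver 3→1:  <1:foll b7 ->
8. deliver 1→3:  nop
9. deliver 3→2:  <2:foll b7 y>
10. deliver 2→3:  nop
11. timeout(2):  <2:cand b10 y>
12. deliver 2→0:  <0:foll b10 ->
13. deliver 0→2:  nop
14. deliver 2→1:  <1:foll b10 ->
15. deliver 1→2:  <2:lead b10 y>
16. deliver 1→0:  nop
17. deliver 3→2:  nop
18. deliver 0→3:  nop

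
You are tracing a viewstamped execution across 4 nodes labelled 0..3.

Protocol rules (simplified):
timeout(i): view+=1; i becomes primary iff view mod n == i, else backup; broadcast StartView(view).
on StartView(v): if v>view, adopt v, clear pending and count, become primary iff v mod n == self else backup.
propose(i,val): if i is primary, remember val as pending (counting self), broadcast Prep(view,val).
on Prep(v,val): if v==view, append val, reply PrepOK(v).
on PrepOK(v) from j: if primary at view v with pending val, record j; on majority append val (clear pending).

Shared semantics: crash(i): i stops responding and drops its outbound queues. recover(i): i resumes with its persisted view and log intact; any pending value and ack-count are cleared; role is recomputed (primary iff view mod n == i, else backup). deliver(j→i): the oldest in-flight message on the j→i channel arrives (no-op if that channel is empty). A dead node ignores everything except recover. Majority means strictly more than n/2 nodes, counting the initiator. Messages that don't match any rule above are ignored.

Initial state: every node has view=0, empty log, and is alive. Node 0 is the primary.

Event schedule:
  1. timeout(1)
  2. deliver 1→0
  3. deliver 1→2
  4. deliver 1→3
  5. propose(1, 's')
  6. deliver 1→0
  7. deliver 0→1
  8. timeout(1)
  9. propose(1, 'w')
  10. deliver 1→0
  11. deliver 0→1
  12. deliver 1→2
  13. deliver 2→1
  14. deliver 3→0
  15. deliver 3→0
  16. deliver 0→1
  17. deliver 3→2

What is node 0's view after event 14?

2

e1 timeout(1): 1[prim,v=1,-]
e2 deliver 1→0: 0[back,v=1,-]
e3 deliver 1→2: 2[back,v=1,-]
e4 deliver 1→3: 3[back,v=1,-]
e5 propose(1,'s'): ·
e6 deliver 1→0: 0[back,v=1,s]
e7 deliver 0→1: ·
e8 timeout(1): 1[back,v=2,-]
e9 propose(1,'w'): ·
e10 deliver 1→0: 0[back,v=2,s]
e11 deliver 0→1: ·
e12 deliver 1→2: 2[back,v=1,s]
e13 deliver 2→1: ·
e14 deliver 3→0: ·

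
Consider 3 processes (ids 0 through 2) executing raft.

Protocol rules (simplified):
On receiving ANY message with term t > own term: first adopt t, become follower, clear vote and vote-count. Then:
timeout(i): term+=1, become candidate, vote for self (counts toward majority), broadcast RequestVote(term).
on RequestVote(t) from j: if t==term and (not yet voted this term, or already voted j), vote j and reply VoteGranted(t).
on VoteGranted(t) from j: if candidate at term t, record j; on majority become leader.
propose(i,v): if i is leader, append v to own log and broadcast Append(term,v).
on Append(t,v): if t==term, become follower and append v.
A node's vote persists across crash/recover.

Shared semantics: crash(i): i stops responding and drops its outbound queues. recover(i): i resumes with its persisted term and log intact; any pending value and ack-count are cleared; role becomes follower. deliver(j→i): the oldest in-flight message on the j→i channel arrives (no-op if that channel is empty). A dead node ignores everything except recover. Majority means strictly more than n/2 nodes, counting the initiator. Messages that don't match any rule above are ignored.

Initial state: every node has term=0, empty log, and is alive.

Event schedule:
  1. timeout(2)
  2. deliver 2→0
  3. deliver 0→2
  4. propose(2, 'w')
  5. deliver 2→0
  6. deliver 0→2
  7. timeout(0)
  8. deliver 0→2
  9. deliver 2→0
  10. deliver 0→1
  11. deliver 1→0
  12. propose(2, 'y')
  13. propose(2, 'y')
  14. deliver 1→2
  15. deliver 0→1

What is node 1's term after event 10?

e1 timeout(2): 2[cand,t=1,-]
e2 deliver 2→0: 0[foll,t=1,-]
e3 deliver 0→2: 2[lead,t=1,-]
e4 propose(2,'w'): 2[lead,t=1,w]
e5 deliver 2→0: 0[foll,t=1,w]
e6 deliver 0→2: ·
e7 timeout(0): 0[cand,t=2,w]
e8 deliver 0→2: 2[foll,t=2,w]
e9 deliver 2→0: 0[lead,t=2,w]
e10 deliver 0→1: 1[foll,t=2,-]

2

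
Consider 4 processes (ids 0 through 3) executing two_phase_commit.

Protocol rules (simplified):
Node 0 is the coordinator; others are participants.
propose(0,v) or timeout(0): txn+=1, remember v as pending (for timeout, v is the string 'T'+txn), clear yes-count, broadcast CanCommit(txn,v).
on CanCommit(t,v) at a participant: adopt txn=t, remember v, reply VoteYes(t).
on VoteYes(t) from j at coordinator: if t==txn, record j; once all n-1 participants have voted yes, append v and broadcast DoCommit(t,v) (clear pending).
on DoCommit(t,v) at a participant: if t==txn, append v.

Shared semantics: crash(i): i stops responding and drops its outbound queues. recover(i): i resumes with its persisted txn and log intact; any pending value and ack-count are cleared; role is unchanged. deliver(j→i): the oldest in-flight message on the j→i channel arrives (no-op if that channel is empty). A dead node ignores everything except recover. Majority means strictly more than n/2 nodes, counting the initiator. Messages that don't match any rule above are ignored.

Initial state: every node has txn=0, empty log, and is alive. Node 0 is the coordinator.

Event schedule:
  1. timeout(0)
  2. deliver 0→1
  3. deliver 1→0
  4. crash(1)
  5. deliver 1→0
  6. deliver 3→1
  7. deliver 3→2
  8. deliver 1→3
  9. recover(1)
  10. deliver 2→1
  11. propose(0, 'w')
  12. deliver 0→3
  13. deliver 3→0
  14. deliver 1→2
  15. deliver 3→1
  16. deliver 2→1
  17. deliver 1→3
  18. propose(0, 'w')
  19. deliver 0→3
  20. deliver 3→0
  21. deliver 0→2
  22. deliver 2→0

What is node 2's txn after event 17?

after 1 — timeout(0): n0:coor/t1/[-]
after 2 — deliver 0→1: n1:part/t1/[-]
after 3 — deliver 1→0: ·
after 4 — crash(1): n1:✗part/t1/[-]
after 5 — deliver 1→0: ·
after 6 — deliver 3→1: ·
after 7 — deliver 3→2: ·
after 8 — deliver 1→3: ·
after 9 — recover(1): n1:part/t1/[-]
after 10 — deliver 2→1: ·
after 11 — propose(0,'w'): n0:coor/t2/[-]
after 12 — deliver 0→3: n3:part/t1/[-]
after 13 — deliver 3→0: ·
after 14 — deliver 1→2: ·
after 15 — deliver 3→1: ·
after 16 — deliver 2→1: ·
after 17 — deliver 1→3: ·

0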